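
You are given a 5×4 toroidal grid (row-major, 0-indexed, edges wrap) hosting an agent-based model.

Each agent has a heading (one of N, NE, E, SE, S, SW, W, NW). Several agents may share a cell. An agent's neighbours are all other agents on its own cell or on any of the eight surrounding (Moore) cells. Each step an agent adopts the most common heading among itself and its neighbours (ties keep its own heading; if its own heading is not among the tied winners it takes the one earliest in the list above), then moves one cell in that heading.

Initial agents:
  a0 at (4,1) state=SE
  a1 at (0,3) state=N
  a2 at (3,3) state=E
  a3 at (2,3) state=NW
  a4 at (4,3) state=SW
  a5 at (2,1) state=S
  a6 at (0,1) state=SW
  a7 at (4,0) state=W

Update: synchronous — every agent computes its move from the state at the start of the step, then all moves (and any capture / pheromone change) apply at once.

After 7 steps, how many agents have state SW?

7

t=1: a0@(0,2):SE a1@(4,3):N a2@(3,0):E a3@(1,2):NW a4@(0,2):SW a5@(3,1):S a6@(1,0):SW a7@(0,3):SW
t=2: a0@(1,1):SW a1@(0,2):SW a2@(3,1):E a3@(2,1):SW a4@(1,1):SW a5@(4,1):S a6@(2,3):SW a7@(1,2):SW
t=3: a0@(2,0):SW a1@(1,1):SW a2@(3,2):E a3@(3,0):SW a4@(2,0):SW a5@(0,1):S a6@(3,2):SW a7@(2,1):SW
t=4: a0@(3,3):SW a1@(2,0):SW a2@(4,1):SW a3@(4,3):SW a4@(3,3):SW a5@(1,1):S a6@(4,1):SW a7@(3,0):SW
t=5: a0@(4,2):SW a1@(3,3):SW a2@(0,0):SW a3@(0,2):SW a4@(4,2):SW a5@(2,1):S a6@(0,0):SW a7@(4,3):SW
t=6: a0@(0,1):SW a1@(4,2):SW a2@(1,3):SW a3@(1,1):SW a4@(0,1):SW a5@(3,1):S a6@(1,3):SW a7@(0,2):SW
t=7: a0@(1,0):SW a1@(0,1):SW a2@(2,2):SW a3@(2,0):SW a4@(1,0):SW a5@(4,1):S a6@(2,2):SW a7@(1,1):SW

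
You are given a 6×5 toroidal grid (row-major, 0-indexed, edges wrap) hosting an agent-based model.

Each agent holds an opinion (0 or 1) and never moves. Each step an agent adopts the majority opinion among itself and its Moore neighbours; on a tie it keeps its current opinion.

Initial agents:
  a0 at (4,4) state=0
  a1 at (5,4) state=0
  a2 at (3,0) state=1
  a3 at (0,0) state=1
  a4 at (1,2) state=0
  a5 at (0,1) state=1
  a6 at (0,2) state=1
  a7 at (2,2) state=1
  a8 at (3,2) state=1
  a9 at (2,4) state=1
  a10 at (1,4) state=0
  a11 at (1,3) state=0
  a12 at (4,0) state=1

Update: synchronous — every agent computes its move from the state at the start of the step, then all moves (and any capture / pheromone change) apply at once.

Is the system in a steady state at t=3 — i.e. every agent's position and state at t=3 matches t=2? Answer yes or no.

no

t=1: a0@(4,4):0 a1@(5,4):0 a2@(3,0):1 a3@(0,0):1 a4@(1,2):1 a5@(0,1):1 a6@(0,2):1 a7@(2,2):1 a8@(3,2):1 a9@(2,4):1 a10@(1,4):0 a11@(1,3):0 a12@(4,0):1
t=2: a0@(4,4):0 a1@(5,4):0 a2@(3,0):1 a3@(0,0):1 a4@(1,2):1 a5@(0,1):1 a6@(0,2):1 a7@(2,2):1 a8@(3,2):1 a9@(2,4):1 a10@(1,4):0 a11@(1,3):1 a12@(4,0):1
t=3: a0@(4,4):0 a1@(5,4):0 a2@(3,0):1 a3@(0,0):1 a4@(1,2):1 a5@(0,1):1 a6@(0,2):1 a7@(2,2):1 a8@(3,2):1 a9@(2,4):1 a10@(1,4):1 a11@(1,3):1 a12@(4,0):1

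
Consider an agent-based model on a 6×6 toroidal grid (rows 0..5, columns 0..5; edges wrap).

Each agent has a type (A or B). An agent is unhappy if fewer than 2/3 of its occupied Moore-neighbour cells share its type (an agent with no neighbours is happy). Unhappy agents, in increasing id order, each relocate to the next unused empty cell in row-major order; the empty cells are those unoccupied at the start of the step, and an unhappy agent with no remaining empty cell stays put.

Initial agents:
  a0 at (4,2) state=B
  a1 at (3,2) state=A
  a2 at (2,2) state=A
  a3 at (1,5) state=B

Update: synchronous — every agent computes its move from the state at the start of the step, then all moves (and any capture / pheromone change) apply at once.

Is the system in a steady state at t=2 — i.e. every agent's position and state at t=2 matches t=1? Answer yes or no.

no

t=1: a0@(0,0):B a1@(0,1):A a2@(2,2):A a3@(1,5):B
t=2: a0@(0,2):B a1@(0,3):A a2@(2,2):A a3@(1,5):B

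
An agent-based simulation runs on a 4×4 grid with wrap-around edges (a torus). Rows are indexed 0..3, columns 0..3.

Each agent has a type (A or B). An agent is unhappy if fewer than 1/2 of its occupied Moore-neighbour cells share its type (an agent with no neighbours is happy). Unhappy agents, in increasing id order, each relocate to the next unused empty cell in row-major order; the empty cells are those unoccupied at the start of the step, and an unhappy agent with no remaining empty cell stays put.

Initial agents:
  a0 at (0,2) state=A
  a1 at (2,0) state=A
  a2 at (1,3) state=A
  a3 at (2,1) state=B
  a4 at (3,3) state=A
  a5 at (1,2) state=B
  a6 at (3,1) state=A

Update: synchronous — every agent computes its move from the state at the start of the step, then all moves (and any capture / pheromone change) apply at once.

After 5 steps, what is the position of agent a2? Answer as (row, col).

(1, 3)

t=1: a0@(0,2):A a1@(2,0):A a2@(1,3):A a3@(0,0):B a4@(3,3):A a5@(0,1):B a6@(3,1):A
t=2: a0@(0,2):A a1@(2,0):A a2@(1,3):A a3@(0,3):B a4@(3,3):A a5@(1,0):B a6@(3,1):A
t=3: a0@(0,2):A a1@(2,0):A a2@(1,3):A a3@(0,0):B a4@(3,3):A a5@(0,1):B a6@(3,1):A
t=4: a0@(0,2):A a1@(2,0):A a2@(1,3):A a3@(0,3):B a4@(3,3):A a5@(1,0):B a6@(3,1):A
t=5: a0@(0,2):A a1@(2,0):A a2@(1,3):A a3@(0,0):B a4@(3,3):A a5@(0,1):B a6@(3,1):A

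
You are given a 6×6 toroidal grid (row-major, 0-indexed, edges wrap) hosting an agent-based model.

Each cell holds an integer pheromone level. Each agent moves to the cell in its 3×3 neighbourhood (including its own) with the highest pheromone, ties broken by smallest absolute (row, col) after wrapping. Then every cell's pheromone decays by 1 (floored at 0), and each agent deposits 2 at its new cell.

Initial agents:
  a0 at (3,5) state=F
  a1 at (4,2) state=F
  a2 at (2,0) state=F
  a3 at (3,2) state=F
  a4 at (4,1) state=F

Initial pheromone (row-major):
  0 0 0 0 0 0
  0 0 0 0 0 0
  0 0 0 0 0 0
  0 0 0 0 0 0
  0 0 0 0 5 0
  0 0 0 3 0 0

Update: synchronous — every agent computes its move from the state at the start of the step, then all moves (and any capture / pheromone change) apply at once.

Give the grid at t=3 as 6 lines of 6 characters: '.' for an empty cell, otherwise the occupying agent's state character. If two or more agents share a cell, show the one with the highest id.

......
F.....
......
......
....F.
......

t=1: a0@(4,4) a1@(5,3) a2@(1,0) a3@(2,1) a4@(3,0) | pheromone: 0 0 0 0 0 0 / 2 0 0 0 0 0 / 0 2 0 0 0 0 / 2 0 0 0 0 0 / 0 0 0 0 6 0 / 0 0 0 4 0 0
t=2: a0@(4,4) a1@(4,4) a2@(1,0) a3@(1,0) a4@(2,1) | pheromone: 0 0 0 0 0 0 / 5 0 0 0 0 0 / 0 3 0 0 0 0 / 1 0 0 0 0 0 / 0 0 0 0 9 0 / 0 0 0 3 0 0
t=3: a0@(4,4) a1@(4,4) a2@(1,0) a3@(1,0) a4@(1,0) | pheromone: 0 0 0 0 0 0 / 10 0 0 0 0 0 / 0 2 0 0 0 0 / 0 0 0 0 0 0 / 0 0 0 0 12 0 / 0 0 0 2 0 0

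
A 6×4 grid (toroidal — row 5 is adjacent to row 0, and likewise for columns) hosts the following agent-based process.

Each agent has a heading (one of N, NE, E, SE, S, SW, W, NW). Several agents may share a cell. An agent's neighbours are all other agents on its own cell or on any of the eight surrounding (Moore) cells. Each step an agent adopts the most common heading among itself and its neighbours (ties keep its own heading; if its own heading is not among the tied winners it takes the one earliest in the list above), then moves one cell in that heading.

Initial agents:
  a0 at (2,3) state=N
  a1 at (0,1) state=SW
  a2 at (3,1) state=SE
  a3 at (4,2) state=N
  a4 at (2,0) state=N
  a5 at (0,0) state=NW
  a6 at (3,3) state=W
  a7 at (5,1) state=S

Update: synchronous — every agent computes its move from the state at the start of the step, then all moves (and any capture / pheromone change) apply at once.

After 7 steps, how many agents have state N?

t=1: a0@(1,3):N a1@(1,0):SW a2@(2,1):N a3@(3,2):N a4@(1,0):N a5@(5,3):NW a6@(2,3):N a7@(0,1):S
t=2: a0@(0,3):N a1@(0,0):N a2@(1,1):N a3@(2,2):N a4@(0,0):N a5@(4,2):NW a6@(1,3):N a7@(1,1):S
t=3: a0@(5,3):N a1@(5,0):N a2@(0,1):N a3@(1,2):N a4@(5,0):N a5@(3,1):NW a6@(0,3):N a7@(0,1):N
t=4: a0@(4,3):N a1@(4,0):N a2@(5,1):N a3@(0,2):N a4@(4,0):N a5@(2,0):NW a6@(5,3):N a7@(5,1):N
t=5: a0@(3,3):N a1@(3,0):N a2@(4,1):N a3@(5,2):N a4@(3,0):N a5@(1,3):NW a6@(4,3):N a7@(4,1):N
t=6: a0@(2,3):N a1@(2,0):N a2@(3,1):N a3@(4,2):N a4@(2,0):N a5@(0,2):NW a6@(3,3):N a7@(3,1):N
t=7: a0@(1,3):N a1@(1,0):N a2@(2,1):N a3@(3,2):N a4@(1,0):N a5@(5,1):NW a6@(2,3):N a7@(2,1):N

7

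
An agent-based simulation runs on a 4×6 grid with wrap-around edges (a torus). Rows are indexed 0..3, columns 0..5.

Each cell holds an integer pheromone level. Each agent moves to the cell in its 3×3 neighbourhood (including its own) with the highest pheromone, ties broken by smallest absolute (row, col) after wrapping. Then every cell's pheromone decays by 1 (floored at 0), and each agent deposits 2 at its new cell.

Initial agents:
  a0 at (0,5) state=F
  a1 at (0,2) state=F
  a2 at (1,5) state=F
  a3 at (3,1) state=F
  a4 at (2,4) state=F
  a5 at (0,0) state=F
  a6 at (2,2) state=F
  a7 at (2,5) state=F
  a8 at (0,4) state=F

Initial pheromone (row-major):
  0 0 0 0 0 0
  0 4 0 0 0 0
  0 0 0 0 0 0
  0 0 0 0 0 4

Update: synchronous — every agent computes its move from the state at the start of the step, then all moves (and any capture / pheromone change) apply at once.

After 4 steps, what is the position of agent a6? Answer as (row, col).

(1, 1)

t=1: a0@(3,5) a1@(1,1) a2@(0,0) a3@(0,0) a4@(3,5) a5@(1,1) a6@(1,1) a7@(3,5) a8@(3,5) | pheromone: 4 0 0 0 0 0 / 0 9 0 0 0 0 / 0 0 0 0 0 0 / 0 0 0 0 0 11
t=2: a0@(3,5) a1@(1,1) a2@(3,5) a3@(3,5) a4@(3,5) a5@(1,1) a6@(1,1) a7@(3,5) a8@(3,5) | pheromone: 3 0 0 0 0 0 / 0 14 0 0 0 0 / 0 0 0 0 0 0 / 0 0 0 0 0 22
t=3: a0@(3,5) a1@(1,1) a2@(3,5) a3@(3,5) a4@(3,5) a5@(1,1) a6@(1,1) a7@(3,5) a8@(3,5) | pheromone: 2 0 0 0 0 0 / 0 19 0 0 0 0 / 0 0 0 0 0 0 / 0 0 0 0 0 33
t=4: a0@(3,5) a1@(1,1) a2@(3,5) a3@(3,5) a4@(3,5) a5@(1,1) a6@(1,1) a7@(3,5) a8@(3,5) | pheromone: 1 0 0 0 0 0 / 0 24 0 0 0 0 / 0 0 0 0 0 0 / 0 0 0 0 0 44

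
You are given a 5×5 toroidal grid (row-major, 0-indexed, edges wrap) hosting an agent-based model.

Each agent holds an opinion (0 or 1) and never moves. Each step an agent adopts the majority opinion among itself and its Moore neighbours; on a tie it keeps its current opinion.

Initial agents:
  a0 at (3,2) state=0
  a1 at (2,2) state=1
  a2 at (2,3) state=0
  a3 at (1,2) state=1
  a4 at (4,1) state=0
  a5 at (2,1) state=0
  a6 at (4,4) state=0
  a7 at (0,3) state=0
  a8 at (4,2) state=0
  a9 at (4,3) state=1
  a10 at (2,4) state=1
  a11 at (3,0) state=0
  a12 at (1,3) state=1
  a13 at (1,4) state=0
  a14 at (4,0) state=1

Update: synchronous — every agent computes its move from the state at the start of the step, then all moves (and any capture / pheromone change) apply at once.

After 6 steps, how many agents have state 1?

t=1: a0@(3,2):0 a1@(2,2):1 a2@(2,3):1 a3@(1,2):1 a4@(4,1):0 a5@(2,1):0 a6@(4,4):0 a7@(0,3):0 a8@(4,2):0 a9@(4,3):0 a10@(2,4):0 a11@(3,0):0 a12@(1,3):1 a13@(1,4):0 a14@(4,0):0
t=2: (unchanged — steady state)

4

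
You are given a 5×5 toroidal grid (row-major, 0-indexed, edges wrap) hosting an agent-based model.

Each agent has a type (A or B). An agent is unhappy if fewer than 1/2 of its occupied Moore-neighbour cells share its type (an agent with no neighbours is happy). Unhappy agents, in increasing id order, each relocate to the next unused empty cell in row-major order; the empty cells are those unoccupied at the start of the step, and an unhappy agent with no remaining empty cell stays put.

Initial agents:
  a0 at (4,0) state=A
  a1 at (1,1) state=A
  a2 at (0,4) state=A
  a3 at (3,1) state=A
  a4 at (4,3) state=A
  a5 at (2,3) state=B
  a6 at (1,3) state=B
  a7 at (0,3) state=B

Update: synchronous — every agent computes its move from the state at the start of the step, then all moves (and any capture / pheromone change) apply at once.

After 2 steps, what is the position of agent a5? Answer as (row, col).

t=1: a0@(4,0):A a1@(1,1):A a2@(0,4):A a3@(3,1):A a4@(4,3):A a5@(2,3):B a6@(1,3):B a7@(0,0):B
t=2: a0@(4,0):A a1@(0,1):A a2@(0,4):A a3@(3,1):A a4@(4,3):A a5@(2,3):B a6@(1,3):B a7@(0,2):B

(2, 3)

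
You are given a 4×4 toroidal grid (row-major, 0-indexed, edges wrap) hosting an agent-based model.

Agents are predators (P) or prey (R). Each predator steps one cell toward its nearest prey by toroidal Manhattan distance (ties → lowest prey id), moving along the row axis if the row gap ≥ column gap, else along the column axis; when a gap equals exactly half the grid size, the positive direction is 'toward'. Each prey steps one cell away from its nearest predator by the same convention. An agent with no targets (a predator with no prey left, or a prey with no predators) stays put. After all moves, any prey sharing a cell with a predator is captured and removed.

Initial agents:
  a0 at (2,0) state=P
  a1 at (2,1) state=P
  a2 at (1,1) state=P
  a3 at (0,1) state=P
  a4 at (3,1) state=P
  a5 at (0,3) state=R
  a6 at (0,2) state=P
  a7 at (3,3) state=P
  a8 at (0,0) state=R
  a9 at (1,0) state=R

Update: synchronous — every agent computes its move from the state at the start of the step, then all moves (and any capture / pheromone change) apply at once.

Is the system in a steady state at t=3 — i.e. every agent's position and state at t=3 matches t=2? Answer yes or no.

t=1: a0@(1,0):P a1@(1,1):P a2@(1,0):P a3@(0,0):P a4@(0,1):P a6@(0,3):P a7@(0,3):P
t=2: (unchanged — steady state)

yes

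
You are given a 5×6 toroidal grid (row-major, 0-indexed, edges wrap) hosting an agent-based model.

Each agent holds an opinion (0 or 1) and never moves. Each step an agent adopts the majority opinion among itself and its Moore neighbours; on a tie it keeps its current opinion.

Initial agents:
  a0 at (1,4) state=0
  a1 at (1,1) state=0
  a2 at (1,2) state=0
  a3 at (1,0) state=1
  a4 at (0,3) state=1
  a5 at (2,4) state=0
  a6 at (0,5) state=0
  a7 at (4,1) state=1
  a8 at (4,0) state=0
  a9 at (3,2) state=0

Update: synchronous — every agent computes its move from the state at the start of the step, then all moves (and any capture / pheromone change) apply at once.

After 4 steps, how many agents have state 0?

10

t=1: a0@(1,4):0 a1@(1,1):0 a2@(1,2):0 a3@(1,0):0 a4@(0,3):0 a5@(2,4):0 a6@(0,5):0 a7@(4,1):0 a8@(4,0):0 a9@(3,2):0
t=2: (unchanged — steady state)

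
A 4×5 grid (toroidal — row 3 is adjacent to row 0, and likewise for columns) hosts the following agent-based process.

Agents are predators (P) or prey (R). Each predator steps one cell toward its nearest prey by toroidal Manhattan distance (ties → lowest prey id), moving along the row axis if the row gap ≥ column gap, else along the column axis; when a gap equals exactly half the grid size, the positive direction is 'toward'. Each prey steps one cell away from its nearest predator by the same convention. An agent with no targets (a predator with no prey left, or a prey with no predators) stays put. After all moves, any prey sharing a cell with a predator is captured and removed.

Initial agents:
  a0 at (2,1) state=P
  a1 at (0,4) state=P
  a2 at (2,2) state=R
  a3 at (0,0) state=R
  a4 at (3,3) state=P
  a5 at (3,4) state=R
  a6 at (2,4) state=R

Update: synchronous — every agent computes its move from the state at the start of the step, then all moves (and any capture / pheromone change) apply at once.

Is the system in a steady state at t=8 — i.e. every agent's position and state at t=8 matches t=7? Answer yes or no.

no

t=1: a0@(2,2):P a1@(0,0):P a2@(2,3):R a3@(0,1):R a4@(3,4):P a5@(2,4):R a6@(2,3):R
t=2: a0@(2,3):P a1@(0,1):P a3@(0,2):R a4@(2,4):P a5@(1,4):R
t=3: a0@(1,3):P a1@(0,2):P a3@(0,3):R a4@(1,4):P a5@(0,4):R
t=4: a0@(0,3):P a1@(0,3):P a3@(3,3):R a4@(0,4):P a5@(3,4):R
t=5: a0@(3,3):P a1@(3,3):P a3@(2,3):R a4@(3,4):P a5@(2,4):R
t=6: a0@(2,3):P a1@(2,3):P a3@(1,3):R a4@(2,4):P a5@(1,4):R
t=7: a0@(1,3):P a1@(1,3):P a3@(0,3):R a4@(1,4):P a5@(0,4):R
t=8: a0@(0,3):P a1@(0,3):P a3@(3,3):R a4@(0,4):P a5@(3,4):R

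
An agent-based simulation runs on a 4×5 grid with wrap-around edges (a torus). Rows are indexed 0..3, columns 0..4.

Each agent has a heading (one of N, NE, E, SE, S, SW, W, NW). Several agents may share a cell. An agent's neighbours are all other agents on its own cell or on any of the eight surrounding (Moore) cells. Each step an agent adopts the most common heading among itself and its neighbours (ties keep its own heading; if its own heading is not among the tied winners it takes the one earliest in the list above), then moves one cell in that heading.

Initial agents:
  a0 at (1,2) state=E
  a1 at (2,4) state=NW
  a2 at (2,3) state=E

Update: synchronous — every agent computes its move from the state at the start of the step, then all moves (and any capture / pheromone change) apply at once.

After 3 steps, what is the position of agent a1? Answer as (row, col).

(1, 0)

t=1: a0@(1,3):E a1@(1,3):NW a2@(2,4):E
t=2: a0@(1,4):E a1@(1,4):E a2@(2,0):E
t=3: a0@(1,0):E a1@(1,0):E a2@(2,1):E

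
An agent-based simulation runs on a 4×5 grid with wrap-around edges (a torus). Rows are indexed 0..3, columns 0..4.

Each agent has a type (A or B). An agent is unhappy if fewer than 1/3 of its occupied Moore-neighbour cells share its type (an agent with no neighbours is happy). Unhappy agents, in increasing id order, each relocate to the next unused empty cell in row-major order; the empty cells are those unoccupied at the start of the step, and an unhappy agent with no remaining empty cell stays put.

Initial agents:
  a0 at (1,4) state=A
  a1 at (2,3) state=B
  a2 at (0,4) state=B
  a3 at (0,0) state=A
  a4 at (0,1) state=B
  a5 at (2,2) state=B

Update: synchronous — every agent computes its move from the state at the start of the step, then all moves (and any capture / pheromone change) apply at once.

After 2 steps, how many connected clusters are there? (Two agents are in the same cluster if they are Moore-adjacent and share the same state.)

t=1: a0@(1,4):A a1@(2,3):B a2@(0,2):B a3@(0,0):A a4@(0,3):B a5@(2,2):B
t=2: (unchanged — steady state)

3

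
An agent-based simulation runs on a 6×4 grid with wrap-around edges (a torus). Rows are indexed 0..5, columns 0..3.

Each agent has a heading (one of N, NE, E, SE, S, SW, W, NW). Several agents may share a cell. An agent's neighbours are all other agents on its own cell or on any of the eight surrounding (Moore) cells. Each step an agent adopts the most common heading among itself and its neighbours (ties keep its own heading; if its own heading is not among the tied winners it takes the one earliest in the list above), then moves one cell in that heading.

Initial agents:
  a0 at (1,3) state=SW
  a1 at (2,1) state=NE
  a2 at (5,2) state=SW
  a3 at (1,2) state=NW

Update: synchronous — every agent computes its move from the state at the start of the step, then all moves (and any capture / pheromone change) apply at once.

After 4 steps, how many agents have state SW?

t=1: a0@(2,2):SW a1@(1,2):NE a2@(0,1):SW a3@(0,1):NW
t=2: a0@(3,1):SW a1@(2,1):SW a2@(1,0):SW a3@(5,0):NW
t=3: a0@(4,0):SW a1@(3,0):SW a2@(2,3):SW a3@(4,3):NW
t=4: a0@(5,3):SW a1@(4,3):SW a2@(3,2):SW a3@(5,2):SW

4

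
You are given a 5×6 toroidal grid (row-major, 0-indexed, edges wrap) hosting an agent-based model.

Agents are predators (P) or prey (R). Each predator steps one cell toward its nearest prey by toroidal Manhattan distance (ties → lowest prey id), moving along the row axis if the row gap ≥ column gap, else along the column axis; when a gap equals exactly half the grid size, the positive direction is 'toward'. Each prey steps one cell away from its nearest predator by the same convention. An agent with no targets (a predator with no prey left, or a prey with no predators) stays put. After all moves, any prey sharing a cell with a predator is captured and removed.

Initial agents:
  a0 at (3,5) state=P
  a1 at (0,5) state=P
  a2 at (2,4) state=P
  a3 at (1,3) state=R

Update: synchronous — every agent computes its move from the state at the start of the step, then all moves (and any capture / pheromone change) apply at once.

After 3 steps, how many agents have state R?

t=1: a0@(2,5):P a1@(0,4):P a2@(1,4):P a3@(0,3):R
t=2: a0@(1,5):P a1@(0,3):P a2@(0,4):P a3@(0,2):R
t=3: a0@(1,0):P a1@(0,2):P a2@(0,3):P a3@(0,1):R

1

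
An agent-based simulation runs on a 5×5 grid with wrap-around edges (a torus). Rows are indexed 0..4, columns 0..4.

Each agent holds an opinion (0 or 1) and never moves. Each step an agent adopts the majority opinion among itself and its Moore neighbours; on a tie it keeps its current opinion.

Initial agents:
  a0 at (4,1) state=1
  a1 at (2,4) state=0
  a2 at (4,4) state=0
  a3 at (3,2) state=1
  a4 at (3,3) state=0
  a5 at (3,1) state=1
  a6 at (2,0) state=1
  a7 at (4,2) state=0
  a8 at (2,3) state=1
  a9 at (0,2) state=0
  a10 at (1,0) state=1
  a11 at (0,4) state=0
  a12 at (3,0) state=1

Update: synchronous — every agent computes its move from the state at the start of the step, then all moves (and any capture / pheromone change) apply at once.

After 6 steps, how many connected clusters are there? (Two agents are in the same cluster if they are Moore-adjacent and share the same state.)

2

t=1: a0@(4,1):1 a1@(2,4):1 a2@(4,4):0 a3@(3,2):1 a4@(3,3):0 a5@(3,1):1 a6@(2,0):1 a7@(4,2):0 a8@(2,3):1 a9@(0,2):0 a10@(1,0):1 a11@(0,4):0 a12@(3,0):1
t=2: (unchanged — steady state)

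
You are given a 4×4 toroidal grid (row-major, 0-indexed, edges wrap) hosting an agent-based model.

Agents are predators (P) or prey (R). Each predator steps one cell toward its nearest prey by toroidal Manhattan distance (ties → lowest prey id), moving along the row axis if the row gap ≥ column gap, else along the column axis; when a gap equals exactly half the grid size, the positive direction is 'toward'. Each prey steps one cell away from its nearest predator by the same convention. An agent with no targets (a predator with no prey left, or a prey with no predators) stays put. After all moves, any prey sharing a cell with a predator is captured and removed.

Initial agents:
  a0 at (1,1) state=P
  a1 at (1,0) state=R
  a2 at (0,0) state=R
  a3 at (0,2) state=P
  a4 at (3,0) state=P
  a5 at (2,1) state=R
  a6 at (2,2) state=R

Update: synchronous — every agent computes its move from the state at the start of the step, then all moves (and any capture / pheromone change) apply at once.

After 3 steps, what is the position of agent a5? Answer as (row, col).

t=1: a0@(1,0):P a1@(1,3):R a3@(0,3):P a4@(0,0):P a5@(3,1):R a6@(3,2):R
t=2: a0@(1,3):P a1@(1,2):R a3@(1,3):P a4@(1,0):P a5@(2,1):R a6@(2,2):R
t=3: a0@(1,2):P a3@(1,2):P a4@(1,1):P a5@(3,1):R a6@(3,2):R

(3, 1)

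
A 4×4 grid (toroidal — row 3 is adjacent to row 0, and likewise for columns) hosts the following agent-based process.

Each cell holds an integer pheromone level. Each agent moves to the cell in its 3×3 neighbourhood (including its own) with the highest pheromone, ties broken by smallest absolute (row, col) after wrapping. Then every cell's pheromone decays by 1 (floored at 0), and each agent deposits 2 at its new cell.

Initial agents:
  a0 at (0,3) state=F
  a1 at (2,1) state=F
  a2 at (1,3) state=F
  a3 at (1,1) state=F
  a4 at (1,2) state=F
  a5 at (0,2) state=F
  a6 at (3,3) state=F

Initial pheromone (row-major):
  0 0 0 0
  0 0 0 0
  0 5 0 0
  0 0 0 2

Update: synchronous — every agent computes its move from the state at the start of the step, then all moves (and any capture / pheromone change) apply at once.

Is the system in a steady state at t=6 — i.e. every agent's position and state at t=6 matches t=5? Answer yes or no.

yes

t=1: a0@(3,3) a1@(2,1) a2@(0,0) a3@(2,1) a4@(2,1) a5@(3,3) a6@(3,3) | pheromone: 2 0 0 0 / 0 0 0 0 / 0 10 0 0 / 0 0 0 7
t=2: a0@(3,3) a1@(2,1) a2@(3,3) a3@(2,1) a4@(2,1) a5@(3,3) a6@(3,3) | pheromone: 1 0 0 0 / 0 0 0 0 / 0 15 0 0 / 0 0 0 14
t=3: a0@(3,3) a1@(2,1) a2@(3,3) a3@(2,1) a4@(2,1) a5@(3,3) a6@(3,3) | pheromone: 0 0 0 0 / 0 0 0 0 / 0 20 0 0 / 0 0 0 21
t=4: a0@(3,3) a1@(2,1) a2@(3,3) a3@(2,1) a4@(2,1) a5@(3,3) a6@(3,3) | pheromone: 0 0 0 0 / 0 0 0 0 / 0 25 0 0 / 0 0 0 28
t=5: a0@(3,3) a1@(2,1) a2@(3,3) a3@(2,1) a4@(2,1) a5@(3,3) a6@(3,3) | pheromone: 0 0 0 0 / 0 0 0 0 / 0 30 0 0 / 0 0 0 35
t=6: a0@(3,3) a1@(2,1) a2@(3,3) a3@(2,1) a4@(2,1) a5@(3,3) a6@(3,3) | pheromone: 0 0 0 0 / 0 0 0 0 / 0 35 0 0 / 0 0 0 42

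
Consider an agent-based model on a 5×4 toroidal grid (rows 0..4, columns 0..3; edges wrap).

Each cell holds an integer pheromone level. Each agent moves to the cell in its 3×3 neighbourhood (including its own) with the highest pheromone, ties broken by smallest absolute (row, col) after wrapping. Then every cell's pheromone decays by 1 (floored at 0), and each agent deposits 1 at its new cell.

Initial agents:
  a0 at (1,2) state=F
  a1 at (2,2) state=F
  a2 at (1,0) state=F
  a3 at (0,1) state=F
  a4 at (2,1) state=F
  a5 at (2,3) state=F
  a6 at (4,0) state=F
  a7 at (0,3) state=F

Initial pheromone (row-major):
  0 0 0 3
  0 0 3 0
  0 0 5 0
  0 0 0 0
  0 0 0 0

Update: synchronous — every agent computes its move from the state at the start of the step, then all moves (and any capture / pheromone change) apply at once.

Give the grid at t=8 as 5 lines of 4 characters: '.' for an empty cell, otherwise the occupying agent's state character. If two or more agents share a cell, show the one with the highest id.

t=1: a0@(2,2) a1@(2,2) a2@(0,3) a3@(1,2) a4@(2,2) a5@(2,2) a6@(0,3) a7@(0,3) | pheromone: 0 0 0 5 / 0 0 3 0 / 0 0 8 0 / 0 0 0 0 / 0 0 0 0
t=2: a0@(2,2) a1@(2,2) a2@(0,3) a3@(2,2) a4@(2,2) a5@(2,2) a6@(0,3) a7@(0,3) | pheromone: 0 0 0 7 / 0 0 2 0 / 0 0 12 0 / 0 0 0 0 / 0 0 0 0
t=3: a0@(2,2) a1@(2,2) a2@(0,3) a3@(2,2) a4@(2,2) a5@(2,2) a6@(0,3) a7@(0,3) | pheromone: 0 0 0 9 / 0 0 1 0 / 0 0 16 0 / 0 0 0 0 / 0 0 0 0
t=4: a0@(2,2) a1@(2,2) a2@(0,3) a3@(2,2) a4@(2,2) a5@(2,2) a6@(0,3) a7@(0,3) | pheromone: 0 0 0 11 / 0 0 0 0 / 0 0 20 0 / 0 0 0 0 / 0 0 0 0
t=5: a0@(2,2) a1@(2,2) a2@(0,3) a3@(2,2) a4@(2,2) a5@(2,2) a6@(0,3) a7@(0,3) | pheromone: 0 0 0 13 / 0 0 0 0 / 0 0 24 0 / 0 0 0 0 / 0 0 0 0
t=6: a0@(2,2) a1@(2,2) a2@(0,3) a3@(2,2) a4@(2,2) a5@(2,2) a6@(0,3) a7@(0,3) | pheromone: 0 0 0 15 / 0 0 0 0 / 0 0 28 0 / 0 0 0 0 / 0 0 0 0
t=7: a0@(2,2) a1@(2,2) a2@(0,3) a3@(2,2) a4@(2,2) a5@(2,2) a6@(0,3) a7@(0,3) | pheromone: 0 0 0 17 / 0 0 0 0 / 0 0 32 0 / 0 0 0 0 / 0 0 0 0
t=8: a0@(2,2) a1@(2,2) a2@(0,3) a3@(2,2) a4@(2,2) a5@(2,2) a6@(0,3) a7@(0,3) | pheromone: 0 0 0 19 / 0 0 0 0 / 0 0 36 0 / 0 0 0 0 / 0 0 0 0

...F
....
..F.
....
....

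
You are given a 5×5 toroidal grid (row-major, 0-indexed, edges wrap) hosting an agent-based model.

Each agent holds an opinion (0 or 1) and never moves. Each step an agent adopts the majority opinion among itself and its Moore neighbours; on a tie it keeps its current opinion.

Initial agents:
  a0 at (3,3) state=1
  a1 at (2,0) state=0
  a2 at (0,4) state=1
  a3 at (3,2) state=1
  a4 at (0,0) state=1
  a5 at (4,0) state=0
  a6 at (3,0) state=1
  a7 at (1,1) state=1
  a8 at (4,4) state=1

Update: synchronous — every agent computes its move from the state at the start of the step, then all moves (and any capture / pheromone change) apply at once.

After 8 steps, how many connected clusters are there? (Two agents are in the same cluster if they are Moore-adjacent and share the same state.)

1

t=1: a0@(3,3):1 a1@(2,0):1 a2@(0,4):1 a3@(3,2):1 a4@(0,0):1 a5@(4,0):1 a6@(3,0):1 a7@(1,1):1 a8@(4,4):1
t=2: (unchanged — steady state)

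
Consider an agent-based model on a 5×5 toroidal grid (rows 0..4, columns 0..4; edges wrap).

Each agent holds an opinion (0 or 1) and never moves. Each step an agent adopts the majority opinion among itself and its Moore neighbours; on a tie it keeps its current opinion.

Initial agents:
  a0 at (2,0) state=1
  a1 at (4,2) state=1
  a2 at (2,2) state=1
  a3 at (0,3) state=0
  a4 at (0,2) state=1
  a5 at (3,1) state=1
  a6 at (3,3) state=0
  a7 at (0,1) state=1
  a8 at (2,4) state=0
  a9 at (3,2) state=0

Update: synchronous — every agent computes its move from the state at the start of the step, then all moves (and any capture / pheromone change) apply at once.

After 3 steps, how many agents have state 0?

t=1: a0@(2,0):1 a1@(4,2):1 a2@(2,2):1 a3@(0,3):1 a4@(0,2):1 a5@(3,1):1 a6@(3,3):0 a7@(0,1):1 a8@(2,4):0 a9@(3,2):1
t=2: a0@(2,0):1 a1@(4,2):1 a2@(2,2):1 a3@(0,3):1 a4@(0,2):1 a5@(3,1):1 a6@(3,3):1 a7@(0,1):1 a8@(2,4):0 a9@(3,2):1
t=3: a0@(2,0):1 a1@(4,2):1 a2@(2,2):1 a3@(0,3):1 a4@(0,2):1 a5@(3,1):1 a6@(3,3):1 a7@(0,1):1 a8@(2,4):1 a9@(3,2):1

0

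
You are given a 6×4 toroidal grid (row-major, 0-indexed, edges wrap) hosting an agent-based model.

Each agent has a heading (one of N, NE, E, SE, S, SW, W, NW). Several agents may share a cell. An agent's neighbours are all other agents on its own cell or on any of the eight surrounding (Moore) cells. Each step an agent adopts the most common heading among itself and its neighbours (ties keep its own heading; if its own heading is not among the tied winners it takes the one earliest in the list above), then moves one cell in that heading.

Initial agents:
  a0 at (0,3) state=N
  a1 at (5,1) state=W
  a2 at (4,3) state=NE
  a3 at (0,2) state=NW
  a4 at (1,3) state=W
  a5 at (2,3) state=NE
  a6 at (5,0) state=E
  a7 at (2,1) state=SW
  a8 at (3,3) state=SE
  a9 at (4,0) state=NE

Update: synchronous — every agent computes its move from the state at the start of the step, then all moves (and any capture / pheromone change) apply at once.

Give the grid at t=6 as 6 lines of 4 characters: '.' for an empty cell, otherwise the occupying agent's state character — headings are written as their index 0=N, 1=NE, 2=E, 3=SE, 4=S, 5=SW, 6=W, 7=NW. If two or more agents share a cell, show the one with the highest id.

t=1: a0@(5,3):N a1@(5,0):W a2@(3,0):NE a3@(0,1):W a4@(1,2):W a5@(1,0):NE a6@(4,1):NE a7@(3,0):SW a8@(2,0):NE a9@(3,1):NE
t=2: a0@(4,3):N a1@(5,3):W a2@(2,1):NE a3@(0,0):W a4@(1,1):W a5@(0,1):NE a6@(3,2):NE a7@(2,1):NE a8@(1,1):NE a9@(2,2):NE
t=3: a0@(3,3):N a1@(5,2):W a2@(1,2):NE a3@(0,3):W a4@(0,2):NE a5@(5,2):NE a6@(2,3):NE a7@(1,2):NE a8@(0,2):NE a9@(1,3):NE
t=4: a0@(2,3):N a1@(4,3):NE a2@(0,3):NE a3@(5,0):NE a4@(5,3):NE a5@(4,3):NE a6@(1,0):NE a7@(0,3):NE a8@(5,3):NE a9@(0,0):NE
t=5: a0@(1,3):N a1@(3,0):NE a2@(5,0):NE a3@(4,1):NE a4@(4,0):NE a5@(3,0):NE a6@(0,1):NE a7@(5,0):NE a8@(4,0):NE a9@(5,1):NE
t=6: a0@(0,3):N a1@(2,1):NE a2@(4,1):NE a3@(3,2):NE a4@(3,1):NE a5@(2,1):NE a6@(5,2):NE a7@(4,1):NE a8@(3,1):NE a9@(4,2):NE

...0
....
.1..
.11.
.11.
..1.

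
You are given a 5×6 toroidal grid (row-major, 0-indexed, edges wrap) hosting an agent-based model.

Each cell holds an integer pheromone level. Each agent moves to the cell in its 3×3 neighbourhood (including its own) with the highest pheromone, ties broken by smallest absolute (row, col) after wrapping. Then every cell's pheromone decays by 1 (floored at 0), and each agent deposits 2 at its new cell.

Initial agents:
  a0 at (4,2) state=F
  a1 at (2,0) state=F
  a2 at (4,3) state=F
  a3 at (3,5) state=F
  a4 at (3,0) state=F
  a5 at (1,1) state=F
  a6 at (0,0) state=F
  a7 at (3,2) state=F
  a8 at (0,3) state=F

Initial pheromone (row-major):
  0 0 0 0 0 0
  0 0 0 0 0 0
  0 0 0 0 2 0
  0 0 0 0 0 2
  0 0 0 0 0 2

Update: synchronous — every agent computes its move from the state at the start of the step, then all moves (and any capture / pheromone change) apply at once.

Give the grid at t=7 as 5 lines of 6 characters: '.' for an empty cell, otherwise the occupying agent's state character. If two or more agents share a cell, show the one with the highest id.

..F...
......
.F....
.....F
......

t=1: a0@(0,1) a1@(3,5) a2@(0,2) a3@(2,4) a4@(3,5) a5@(0,0) a6@(4,5) a7@(2,1) a8@(0,2) | pheromone: 2 2 4 0 0 0 / 0 0 0 0 0 0 / 0 2 0 0 3 0 / 0 0 0 0 0 5 / 0 0 0 0 0 3
t=2: a0@(0,2) a1@(3,5) a2@(0,2) a3@(3,5) a4@(3,5) a5@(4,5) a6@(3,5) a7@(2,1) a8@(0,2) | pheromone: 1 1 9 0 0 0 / 0 0 0 0 0 0 / 0 3 0 0 2 0 / 0 0 0 0 0 12 / 0 0 0 0 0 4
t=3: a0@(0,2) a1@(3,5) a2@(0,2) a3@(3,5) a4@(3,5) a5@(3,5) a6@(3,5) a7@(2,1) a8@(0,2) | pheromone: 0 0 14 0 0 0 / 0 0 0 0 0 0 / 0 4 0 0 1 0 / 0 0 0 0 0 21 / 0 0 0 0 0 3
t=4: a0@(0,2) a1@(3,5) a2@(0,2) a3@(3,5) a4@(3,5) a5@(3,5) a6@(3,5) a7@(2,1) a8@(0,2) | pheromone: 0 0 19 0 0 0 / 0 0 0 0 0 0 / 0 5 0 0 0 0 / 0 0 0 0 0 30 / 0 0 0 0 0 2
t=5: a0@(0,2) a1@(3,5) a2@(0,2) a3@(3,5) a4@(3,5) a5@(3,5) a6@(3,5) a7@(2,1) a8@(0,2) | pheromone: 0 0 24 0 0 0 / 0 0 0 0 0 0 / 0 6 0 0 0 0 / 0 0 0 0 0 39 / 0 0 0 0 0 1
t=6: a0@(0,2) a1@(3,5) a2@(0,2) a3@(3,5) a4@(3,5) a5@(3,5) a6@(3,5) a7@(2,1) a8@(0,2) | pheromone: 0 0 29 0 0 0 / 0 0 0 0 0 0 / 0 7 0 0 0 0 / 0 0 0 0 0 48 / 0 0 0 0 0 0
t=7: a0@(0,2) a1@(3,5) a2@(0,2) a3@(3,5) a4@(3,5) a5@(3,5) a6@(3,5) a7@(2,1) a8@(0,2) | pheromone: 0 0 34 0 0 0 / 0 0 0 0 0 0 / 0 8 0 0 0 0 / 0 0 0 0 0 57 / 0 0 0 0 0 0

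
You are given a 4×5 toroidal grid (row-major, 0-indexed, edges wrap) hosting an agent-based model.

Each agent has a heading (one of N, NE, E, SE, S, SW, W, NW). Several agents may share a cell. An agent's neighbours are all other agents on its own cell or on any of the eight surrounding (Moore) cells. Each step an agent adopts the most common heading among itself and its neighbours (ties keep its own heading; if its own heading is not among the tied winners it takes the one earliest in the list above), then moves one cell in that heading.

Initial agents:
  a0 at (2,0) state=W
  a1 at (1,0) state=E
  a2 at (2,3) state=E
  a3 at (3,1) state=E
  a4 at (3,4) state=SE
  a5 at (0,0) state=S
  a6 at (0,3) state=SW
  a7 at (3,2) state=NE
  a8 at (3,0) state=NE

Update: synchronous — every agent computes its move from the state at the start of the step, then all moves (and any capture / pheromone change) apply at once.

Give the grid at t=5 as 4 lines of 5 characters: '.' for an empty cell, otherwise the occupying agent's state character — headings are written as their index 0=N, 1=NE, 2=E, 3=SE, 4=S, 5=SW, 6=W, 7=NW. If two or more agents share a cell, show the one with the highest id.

t=1: a0@(2,1):E a1@(1,1):E a2@(2,4):E a3@(2,2):NE a4@(0,0):SE a5@(0,1):E a6@(1,2):SW a7@(3,3):E a8@(2,1):NE
t=2: a0@(2,2):E a1@(1,2):E a2@(2,0):E a3@(2,3):E a4@(0,1):E a5@(0,2):E a6@(1,3):E a7@(3,4):E a8@(1,2):NE
t=3: a0@(2,3):E a1@(1,3):E a2@(2,1):E a3@(2,4):E a4@(0,2):E a5@(0,3):E a6@(1,4):E a7@(3,0):E a8@(1,3):E
t=4: a0@(2,4):E a1@(1,4):E a2@(2,2):E a3@(2,0):E a4@(0,3):E a5@(0,4):E a6@(1,0):E a7@(3,1):E a8@(1,4):E
t=5: a0@(2,0):E a1@(1,0):E a2@(2,3):E a3@(2,1):E a4@(0,4):E a5@(0,0):E a6@(1,1):E a7@(3,2):E a8@(1,0):E

2...2
22...
22.2.
..2..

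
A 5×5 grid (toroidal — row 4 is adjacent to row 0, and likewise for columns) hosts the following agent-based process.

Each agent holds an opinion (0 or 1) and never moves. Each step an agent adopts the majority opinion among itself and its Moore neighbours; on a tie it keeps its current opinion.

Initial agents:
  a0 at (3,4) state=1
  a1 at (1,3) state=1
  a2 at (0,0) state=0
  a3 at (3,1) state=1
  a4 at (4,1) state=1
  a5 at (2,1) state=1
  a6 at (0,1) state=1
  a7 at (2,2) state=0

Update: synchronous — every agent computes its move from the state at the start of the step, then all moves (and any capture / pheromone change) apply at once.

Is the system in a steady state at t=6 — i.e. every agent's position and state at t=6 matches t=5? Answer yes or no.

t=1: a0@(3,4):1 a1@(1,3):1 a2@(0,0):1 a3@(3,1):1 a4@(4,1):1 a5@(2,1):1 a6@(0,1):1 a7@(2,2):1
t=2: (unchanged — steady state)

yes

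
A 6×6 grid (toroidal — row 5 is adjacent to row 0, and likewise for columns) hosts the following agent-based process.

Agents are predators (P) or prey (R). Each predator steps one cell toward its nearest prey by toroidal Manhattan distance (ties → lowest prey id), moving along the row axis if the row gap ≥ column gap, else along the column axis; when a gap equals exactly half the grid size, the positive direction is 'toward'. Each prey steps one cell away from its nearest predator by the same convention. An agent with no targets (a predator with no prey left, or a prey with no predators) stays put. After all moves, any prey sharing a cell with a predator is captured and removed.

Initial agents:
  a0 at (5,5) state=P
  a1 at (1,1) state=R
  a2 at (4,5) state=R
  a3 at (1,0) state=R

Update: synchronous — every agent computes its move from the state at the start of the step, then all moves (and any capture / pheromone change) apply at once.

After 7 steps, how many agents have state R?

3

t=1: a0@(4,5):P a1@(2,1):R a2@(3,5):R a3@(2,0):R
t=2: a0@(3,5):P a1@(1,1):R a2@(2,5):R a3@(1,0):R
t=3: a0@(2,5):P a1@(0,1):R a2@(1,5):R a3@(0,0):R
t=4: a0@(1,5):P a1@(5,1):R a2@(0,5):R a3@(5,0):R
t=5: a0@(0,5):P a1@(4,1):R a2@(5,5):R a3@(4,0):R
t=6: a0@(5,5):P a1@(3,1):R a2@(4,5):R a3@(3,0):R
t=7: a0@(4,5):P a1@(2,1):R a2@(3,5):R a3@(2,0):R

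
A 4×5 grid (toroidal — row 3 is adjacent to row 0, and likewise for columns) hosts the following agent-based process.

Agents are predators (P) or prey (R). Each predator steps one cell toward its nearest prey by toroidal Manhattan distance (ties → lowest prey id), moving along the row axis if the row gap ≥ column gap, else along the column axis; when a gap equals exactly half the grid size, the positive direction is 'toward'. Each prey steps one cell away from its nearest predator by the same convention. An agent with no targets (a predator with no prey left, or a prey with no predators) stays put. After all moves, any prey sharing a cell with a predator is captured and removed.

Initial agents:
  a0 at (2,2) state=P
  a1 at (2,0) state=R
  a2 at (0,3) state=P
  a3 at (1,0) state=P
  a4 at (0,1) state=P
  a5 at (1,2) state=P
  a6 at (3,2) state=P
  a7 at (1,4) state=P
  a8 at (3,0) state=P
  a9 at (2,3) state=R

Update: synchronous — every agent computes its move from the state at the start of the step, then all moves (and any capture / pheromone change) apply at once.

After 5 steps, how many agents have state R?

1

t=1: a0@(2,3):P a1@(3,0):R a2@(1,3):P a3@(2,0):P a4@(1,1):P a5@(2,2):P a6@(2,2):P a7@(2,4):P a8@(2,0):P
t=2: a0@(2,4):P a1@(0,0):R a2@(2,3):P a3@(3,0):P a4@(2,1):P a5@(2,1):P a6@(2,1):P a7@(3,4):P a8@(3,0):P
t=3: a0@(3,4):P a1@(1,0):R a2@(3,3):P a3@(0,0):P a4@(3,1):P a5@(3,1):P a6@(3,1):P a7@(0,4):P a8@(0,0):P
t=4: a0@(0,4):P a1@(2,0):R a2@(0,3):P a3@(1,0):P a4@(0,1):P a5@(0,1):P a6@(0,1):P a7@(1,4):P a8@(1,0):P
t=5: a0@(1,4):P a1@(3,0):R a2@(1,3):P a3@(2,0):P a4@(1,1):P a5@(1,1):P a6@(1,1):P a7@(2,4):P a8@(2,0):P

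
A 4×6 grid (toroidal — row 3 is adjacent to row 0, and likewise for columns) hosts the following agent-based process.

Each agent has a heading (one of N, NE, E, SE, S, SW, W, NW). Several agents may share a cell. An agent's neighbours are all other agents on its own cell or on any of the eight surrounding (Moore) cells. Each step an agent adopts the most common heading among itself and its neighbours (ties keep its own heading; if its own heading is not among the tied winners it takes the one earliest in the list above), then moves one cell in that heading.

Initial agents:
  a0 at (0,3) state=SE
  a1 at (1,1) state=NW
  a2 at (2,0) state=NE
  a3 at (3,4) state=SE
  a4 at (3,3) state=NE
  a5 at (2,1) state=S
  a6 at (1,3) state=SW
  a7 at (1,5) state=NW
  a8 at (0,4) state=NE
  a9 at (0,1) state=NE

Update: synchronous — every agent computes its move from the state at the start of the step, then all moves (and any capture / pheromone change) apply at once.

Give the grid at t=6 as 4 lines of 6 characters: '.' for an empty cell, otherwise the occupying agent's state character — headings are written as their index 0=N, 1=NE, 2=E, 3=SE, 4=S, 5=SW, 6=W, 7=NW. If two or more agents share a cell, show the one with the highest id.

...11.
...11.
11..1.
.1...1

t=1: a0@(1,4):SE a1@(0,2):NE a2@(1,5):NW a3@(0,5):SE a4@(2,4):NE a5@(3,1):S a6@(2,2):SW a7@(0,0):NE a8@(3,5):NE a9@(3,2):NE
t=2: a0@(2,5):SE a1@(3,3):NE a2@(0,0):NE a3@(1,0):SE a4@(1,5):NE a5@(2,2):NE a6@(3,1):SW a7@(3,1):NE a8@(2,0):NE a9@(2,3):NE
t=3: a0@(3,0):SE a1@(2,4):NE a2@(3,1):NE a3@(0,1):NE a4@(0,0):NE a5@(1,3):NE a6@(2,2):NE a7@(2,2):NE a8@(1,1):NE a9@(1,4):NE
t=4: a0@(2,1):NE a1@(1,5):NE a2@(2,2):NE a3@(3,2):NE a4@(3,1):NE a5@(0,4):NE a6@(1,3):NE a7@(1,3):NE a8@(0,2):NE a9@(0,5):NE
t=5: a0@(1,2):NE a1@(0,0):NE a2@(1,3):NE a3@(2,3):NE a4@(2,2):NE a5@(3,5):NE a6@(0,4):NE a7@(0,4):NE a8@(3,3):NE a9@(3,0):NE
t=6: a0@(0,3):NE a1@(3,1):NE a2@(0,4):NE a3@(1,4):NE a4@(1,3):NE a5@(2,0):NE a6@(3,5):NE a7@(3,5):NE a8@(2,4):NE a9@(2,1):NE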